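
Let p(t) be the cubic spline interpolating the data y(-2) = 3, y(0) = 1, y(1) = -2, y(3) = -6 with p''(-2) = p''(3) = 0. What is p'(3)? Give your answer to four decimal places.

-1.5429

Let σ_i = p''(x_i). Step sizes h_i = 2, 1, 2; slopes of the chords Δ_i = (y_(i+1) - y_i)/h_i = -1, -3, -2.
  2·σ_0 + 6·σ_1 + 1·σ_2 = 6(Δ_1 - Δ_0) = -12
  1·σ_1 + 6·σ_2 + 2·σ_3 = 6(Δ_2 - Δ_1) = 6
Natural end conditions: σ_0 = σ_3 = 0.
Hence σ_0 = 0, σ_1 = -78/35, σ_2 = 48/35, σ_3 = 0.
On [1, 3], p'(t) = b_2 + 2c_2·(t - 1) + 3d_2·(t - 1)² with b_2 = Δ_2 - h_2(2σ_2 + σ_3)/6 = -102/35, c_2 = σ_2/2 = 24/35, d_2 = (σ_3 - σ_2)/(6h_2) = -4/35. So p'(3) = -54/35.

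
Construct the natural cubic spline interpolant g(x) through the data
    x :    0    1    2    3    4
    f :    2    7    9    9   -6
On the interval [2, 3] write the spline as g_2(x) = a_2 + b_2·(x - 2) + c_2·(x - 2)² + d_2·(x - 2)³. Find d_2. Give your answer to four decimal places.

-4.6429

With σ_i denoting the second derivative at x_i, h_i = 1, 1, 1, 1, and Δ_i = (y_(i+1) − y_i)/h_i = 5, 2, 0, -15:
  1·σ_0 + 4·σ_1 + 1·σ_2 = 6(Δ_1 - Δ_0) = -18
  1·σ_1 + 4·σ_2 + 1·σ_3 = 6(Δ_2 - Δ_1) = -12
  1·σ_2 + 4·σ_3 + 1·σ_4 = 6(Δ_3 - Δ_2) = -90
Natural end conditions: σ_0 = σ_4 = 0.
Solving the tridiagonal system: σ_0 = 0, σ_1 = -39/7, σ_2 = 30/7, σ_3 = -165/7, σ_4 = 0.
On [2, 3], with g_2(x) = a_2 + b_2·(x - 2) + c_2·(x - 2)² + d_2·(x - 2)³: c_2 = σ_2/2 = 15/7, d_2 = (σ_3 - σ_2)/(6h_2) = -65/14, b_2 = Δ_2 - h_2(2σ_2 + σ_3)/6 = 5/2.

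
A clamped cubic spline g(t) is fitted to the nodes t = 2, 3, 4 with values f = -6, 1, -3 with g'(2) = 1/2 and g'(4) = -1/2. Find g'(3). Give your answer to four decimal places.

2.2500

Put M_i = g'' at the i-th knot. Here h = (1, 1) and Δ = (7, -4), so the interior equations h_(i-1)·M_(i-1) + 2(h_(i-1)+h_i)·M_i + h_i·M_(i+1) = 6(Δ_i − Δ_(i-1)) read
  1·M_0 + 4·M_1 + 1·M_2 = 6(Δ_1 - Δ_0) = -66
Clamped end conditions give two more equations: 2h_0·M_0 + h_0·M_1 = 6(Δ_0 - g'(2)) = 39 and h_1·M_1 + 2h_1·M_2 = 6(g'(4) - Δ_1) = 21.
Forward elimination and back-substitution give M_0 = 71/2, M_1 = -32, M_2 = 53/2.
On [3, 4], g'(t) = b_1 + 2c_1·(t - 3) + 3d_1·(t - 3)² with b_1 = Δ_1 - h_1(2M_1 + M_2)/6 = 9/4, c_1 = M_1/2 = -16, d_1 = (M_2 - M_1)/(6h_1) = 39/4. So g'(3) = 9/4.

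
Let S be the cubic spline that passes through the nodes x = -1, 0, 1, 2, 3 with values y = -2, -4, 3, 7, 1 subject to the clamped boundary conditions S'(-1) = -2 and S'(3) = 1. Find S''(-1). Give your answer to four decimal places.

-8.1429

Write σ_i for S''(x_i). With h_i = 1, 1, 1, 1 and divided differences Δ_i = -2, 7, 4, -6, the continuity of S' gives the tridiagonal system
  1·σ_0 + 4·σ_1 + 1·σ_2 = 6(Δ_1 - Δ_0) = 54
  1·σ_1 + 4·σ_2 + 1·σ_3 = 6(Δ_2 - Δ_1) = -18
  1·σ_2 + 4·σ_3 + 1·σ_4 = 6(Δ_3 - Δ_2) = -60
Clamped end conditions give two more equations: 2h_0·σ_0 + h_0·σ_1 = 6(Δ_0 - S'(-1)) = 0 and h_3·σ_3 + 2h_3·σ_4 = 6(S'(3) - Δ_3) = 42.
Solving: σ_0 = -57/7, σ_1 = 114/7, σ_2 = -3, σ_3 = -156/7, σ_4 = 225/7.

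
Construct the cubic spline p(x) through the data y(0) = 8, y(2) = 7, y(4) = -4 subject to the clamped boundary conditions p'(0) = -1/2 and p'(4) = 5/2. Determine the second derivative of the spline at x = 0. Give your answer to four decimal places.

4.5000

With σ_i denoting the second derivative at x_i, h_i = 2, 2, and Δ_i = (y_(i+1) − y_i)/h_i = -1/2, -11/2:
  2·σ_0 + 8·σ_1 + 2·σ_2 = 6(Δ_1 - Δ_0) = -30
Clamped end conditions give two more equations: 2h_0·σ_0 + h_0·σ_1 = 6(Δ_0 - p'(0)) = 0 and h_1·σ_1 + 2h_1·σ_2 = 6(p'(4) - Δ_1) = 48.
Solving the tridiagonal system: σ_0 = 9/2, σ_1 = -9, σ_2 = 33/2.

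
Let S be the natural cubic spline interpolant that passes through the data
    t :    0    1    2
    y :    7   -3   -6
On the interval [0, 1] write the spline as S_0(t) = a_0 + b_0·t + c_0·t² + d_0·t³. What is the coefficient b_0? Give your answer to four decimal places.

-11.7500

Write σ_i for S''(x_i). With h_i = 1, 1 and divided differences Δ_i = -10, -3, the continuity of S' gives the tridiagonal system
  1·σ_0 + 4·σ_1 + 1·σ_2 = 6(Δ_1 - Δ_0) = 42
Natural end conditions: σ_0 = σ_2 = 0.
Solving the tridiagonal system: σ_0 = 0, σ_1 = 21/2, σ_2 = 0.
On [0, 1], with S_0(t) = a_0 + b_0·t + c_0·t² + d_0·t³: c_0 = σ_0/2 = 0, d_0 = (σ_1 - σ_0)/(6h_0) = 7/4, b_0 = Δ_0 - h_0(2σ_0 + σ_1)/6 = -47/4.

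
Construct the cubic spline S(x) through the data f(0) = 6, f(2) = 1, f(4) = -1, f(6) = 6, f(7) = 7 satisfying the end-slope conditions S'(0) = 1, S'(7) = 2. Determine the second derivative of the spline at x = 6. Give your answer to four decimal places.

Let σ_i = S''(x_i). Step sizes h_i = 2, 2, 2, 1; slopes of the chords Δ_i = (y_(i+1) - y_i)/h_i = -5/2, -1, 7/2, 1.
  2·σ_0 + 8·σ_1 + 2·σ_2 = 6(Δ_1 - Δ_0) = 9
  2·σ_1 + 8·σ_2 + 2·σ_3 = 6(Δ_2 - Δ_1) = 27
  2·σ_2 + 6·σ_3 + 1·σ_4 = 6(Δ_3 - Δ_2) = -15
Clamped end conditions give two more equations: 2h_0·σ_0 + h_0·σ_1 = 6(Δ_0 - S'(0)) = -21 and h_3·σ_3 + 2h_3·σ_4 = 6(S'(7) - Δ_3) = 6.
Forward elimination and back-substitution give σ_0 = -260/43, σ_1 = 137/86, σ_2 = 359/86, σ_3 = -206/43, σ_4 = 232/43.

-4.7907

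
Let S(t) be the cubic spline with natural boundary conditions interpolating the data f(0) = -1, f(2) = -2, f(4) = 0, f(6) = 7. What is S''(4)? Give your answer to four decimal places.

With M_i denoting the second derivative at x_i, h_i = 2, 2, 2, and Δ_i = (y_(i+1) − y_i)/h_i = -1/2, 1, 7/2:
  2·M_0 + 8·M_1 + 2·M_2 = 6(Δ_1 - Δ_0) = 9
  2·M_1 + 8·M_2 + 2·M_3 = 6(Δ_2 - Δ_1) = 15
Natural end conditions: M_0 = M_3 = 0.
Solving: M_0 = 0, M_1 = 7/10, M_2 = 17/10, M_3 = 0.

1.7000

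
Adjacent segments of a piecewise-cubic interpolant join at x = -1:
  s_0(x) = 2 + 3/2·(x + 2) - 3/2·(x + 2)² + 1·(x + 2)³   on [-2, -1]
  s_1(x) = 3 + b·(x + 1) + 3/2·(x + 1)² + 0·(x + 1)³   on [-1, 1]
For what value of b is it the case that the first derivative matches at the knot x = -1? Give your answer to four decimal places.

1.5000

s_0'(x) = 3/2 - 3·(x + 2) + 3·(x + 2)², so s_0'(-1) = 3/2. On the right, s_1'(-1) = b, so b = 3/2.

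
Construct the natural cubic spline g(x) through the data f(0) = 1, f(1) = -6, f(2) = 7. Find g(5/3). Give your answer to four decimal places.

1.1852

Put M_i = g'' at the i-th knot. Here h = (1, 1) and Δ = (-7, 13), so the interior equations h_(i-1)·M_(i-1) + 2(h_(i-1)+h_i)·M_i + h_i·M_(i+1) = 6(Δ_i − Δ_(i-1)) read
  1·M_0 + 4·M_1 + 1·M_2 = 6(Δ_1 - Δ_0) = 120
Natural end conditions: M_0 = M_2 = 0.
Forward elimination and back-substitution give M_0 = 0, M_1 = 30, M_2 = 0.
On [1, 2], g(x) = -6 + 3·(x - 1) + 15·(x - 1)² - 5·(x - 1)³.
With (x - 1) = 2/3: g(5/3) = 32/27.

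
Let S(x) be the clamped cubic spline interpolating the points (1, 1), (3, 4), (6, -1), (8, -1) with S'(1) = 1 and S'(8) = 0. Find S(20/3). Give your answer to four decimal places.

Let σ_i = S''(x_i). Step sizes h_i = 2, 3, 2; slopes of the chords Δ_i = (y_(i+1) - y_i)/h_i = 3/2, -5/3, 0.
  2·σ_0 + 10·σ_1 + 3·σ_2 = 6(Δ_1 - Δ_0) = -19
  3·σ_1 + 10·σ_2 + 2·σ_3 = 6(Δ_2 - Δ_1) = 10
Clamped end conditions give two more equations: 2h_0·σ_0 + h_0·σ_1 = 6(Δ_0 - S'(1)) = 3 and h_2·σ_2 + 2h_2·σ_3 = 6(S'(8) - Δ_2) = 0.
Solving: σ_0 = 215/96, σ_1 = -143/48, σ_2 = 101/48, σ_3 = -101/96.
On [6, 8], S(x) = -1 - 101/96·(x - 6) + 101/96·(x - 6)² - 101/384·(x - 6)³.
With (x - 6) = 2/3: S(20/3) = -425/324.

-1.3117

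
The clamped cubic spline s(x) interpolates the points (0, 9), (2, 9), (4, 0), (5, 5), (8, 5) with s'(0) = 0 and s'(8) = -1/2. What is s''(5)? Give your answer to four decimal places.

-6.4000

Let σ_i = s''(x_i). Step sizes h_i = 2, 2, 1, 3; slopes of the chords Δ_i = (y_(i+1) - y_i)/h_i = 0, -9/2, 5, 0.
  2·σ_0 + 8·σ_1 + 2·σ_2 = 6(Δ_1 - Δ_0) = -27
  2·σ_1 + 6·σ_2 + 1·σ_3 = 6(Δ_2 - Δ_1) = 57
  1·σ_2 + 8·σ_3 + 3·σ_4 = 6(Δ_3 - Δ_2) = -30
Clamped end conditions give two more equations: 2h_0·σ_0 + h_0·σ_1 = 6(Δ_0 - s'(0)) = 0 and h_3·σ_3 + 2h_3·σ_4 = 6(s'(8) - Δ_3) = -3.
Hence σ_0 = 19/5, σ_1 = -38/5, σ_2 = 131/10, σ_3 = -32/5, σ_4 = 27/10.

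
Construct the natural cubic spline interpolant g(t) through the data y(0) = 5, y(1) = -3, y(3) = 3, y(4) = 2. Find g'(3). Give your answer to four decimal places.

Write σ_i for g''(x_i). With h_i = 1, 2, 1 and divided differences Δ_i = -8, 3, -1, the continuity of g' gives the tridiagonal system
  1·σ_0 + 6·σ_1 + 2·σ_2 = 6(Δ_1 - Δ_0) = 66
  2·σ_1 + 6·σ_2 + 1·σ_3 = 6(Δ_2 - Δ_1) = -24
Natural end conditions: σ_0 = σ_3 = 0.
Solving: σ_0 = 0, σ_1 = 111/8, σ_2 = -69/8, σ_3 = 0.
On [3, 4], g'(t) = b_2 + 2c_2·(t - 3) + 3d_2·(t - 3)² with b_2 = Δ_2 - h_2(2σ_2 + σ_3)/6 = 15/8, c_2 = σ_2/2 = -69/16, d_2 = (σ_3 - σ_2)/(6h_2) = 23/16. So g'(3) = 15/8.

1.8750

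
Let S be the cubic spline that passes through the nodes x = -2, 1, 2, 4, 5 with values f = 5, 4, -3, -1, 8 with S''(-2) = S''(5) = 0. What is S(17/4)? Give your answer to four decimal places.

Let m_i = S''(x_i). Step sizes h_i = 3, 1, 2, 1; slopes of the chords Δ_i = (y_(i+1) - y_i)/h_i = -1/3, -7, 1, 9.
  3·m_0 + 8·m_1 + 1·m_2 = 6(Δ_1 - Δ_0) = -40
  1·m_1 + 6·m_2 + 2·m_3 = 6(Δ_2 - Δ_1) = 48
  2·m_2 + 6·m_3 + 1·m_4 = 6(Δ_3 - Δ_2) = 48
Natural end conditions: m_0 = m_4 = 0.
Hence m_0 = 0, m_1 = -736/125, m_2 = 888/125, m_3 = 704/125, m_4 = 0.
On [4, 5], S(x) = -1 + 2671/375·(x - 4) + 352/125·(x - 4)² - 352/375·(x - 4)³.
With (x - 4) = 1/4: S(17/4) = 471/500.

0.9420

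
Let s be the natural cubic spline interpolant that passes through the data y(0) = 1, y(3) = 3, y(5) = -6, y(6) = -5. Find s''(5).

Let m_i = s''(x_i). Step sizes h_i = 3, 2, 1; slopes of the chords Δ_i = (y_(i+1) - y_i)/h_i = 2/3, -9/2, 1.
  3·m_0 + 10·m_1 + 2·m_2 = 6(Δ_1 - Δ_0) = -31
  2·m_1 + 6·m_2 + 1·m_3 = 6(Δ_2 - Δ_1) = 33
Natural end conditions: m_0 = m_3 = 0.
Solving: m_0 = 0, m_1 = -9/2, m_2 = 7, m_3 = 0.

7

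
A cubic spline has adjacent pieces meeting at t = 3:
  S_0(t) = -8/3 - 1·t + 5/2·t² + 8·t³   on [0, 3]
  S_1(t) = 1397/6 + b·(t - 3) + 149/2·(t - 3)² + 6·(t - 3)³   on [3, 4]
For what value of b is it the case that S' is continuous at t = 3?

S_0'(t) = -1 + 5·t + 24·t², so S_0'(3) = 230. On the right, S_1'(3) = b, so b = 230.

230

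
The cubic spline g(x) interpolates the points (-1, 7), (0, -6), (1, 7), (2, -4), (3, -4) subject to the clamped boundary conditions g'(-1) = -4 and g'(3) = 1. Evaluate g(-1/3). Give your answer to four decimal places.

-2.9312

Write M_i for g''(x_i). With h_i = 1, 1, 1, 1 and divided differences Δ_i = -13, 13, -11, 0, the continuity of g' gives the tridiagonal system
  1·M_0 + 4·M_1 + 1·M_2 = 6(Δ_1 - Δ_0) = 156
  1·M_1 + 4·M_2 + 1·M_3 = 6(Δ_2 - Δ_1) = -144
  1·M_2 + 4·M_3 + 1·M_4 = 6(Δ_3 - Δ_2) = 66
Clamped end conditions give two more equations: 2h_0·M_0 + h_0·M_1 = 6(Δ_0 - g'(-1)) = -54 and h_3·M_3 + 2h_3·M_4 = 6(g'(3) - Δ_3) = 6.
Solving the tridiagonal system: M_0 = -869/14, M_1 = 491/7, M_2 = -125/2, M_3 = 251/7, M_4 = -209/14.
On [-1, 0], g(x) = 7 - 4·(x + 1) - 869/28·(x + 1)² + 617/28·(x + 1)³.
With (x + 1) = 2/3: g(-1/3) = -554/189.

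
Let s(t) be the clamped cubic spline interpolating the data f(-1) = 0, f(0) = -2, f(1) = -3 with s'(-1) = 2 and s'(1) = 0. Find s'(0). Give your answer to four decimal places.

-2.7500

Put M_i = s'' at the i-th knot. Here h = (1, 1) and Δ = (-2, -1), so the interior equations h_(i-1)·M_(i-1) + 2(h_(i-1)+h_i)·M_i + h_i·M_(i+1) = 6(Δ_i − Δ_(i-1)) read
  1·M_0 + 4·M_1 + 1·M_2 = 6(Δ_1 - Δ_0) = 6
Clamped end conditions give two more equations: 2h_0·M_0 + h_0·M_1 = 6(Δ_0 - s'(-1)) = -24 and h_1·M_1 + 2h_1·M_2 = 6(s'(1) - Δ_1) = 6.
Solving the tridiagonal system: M_0 = -29/2, M_1 = 5, M_2 = 1/2.
On [0, 1], s'(t) = b_1 + 2c_1·t + 3d_1·t² with b_1 = Δ_1 - h_1(2M_1 + M_2)/6 = -11/4, c_1 = M_1/2 = 5/2, d_1 = (M_2 - M_1)/(6h_1) = -3/4. So s'(0) = -11/4.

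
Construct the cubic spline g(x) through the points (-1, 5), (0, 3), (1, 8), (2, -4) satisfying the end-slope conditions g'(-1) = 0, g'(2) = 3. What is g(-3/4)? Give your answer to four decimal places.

4.5000

Let m_i = g''(x_i). Step sizes h_i = 1, 1, 1; slopes of the chords Δ_i = (y_(i+1) - y_i)/h_i = -2, 5, -12.
  1·m_0 + 4·m_1 + 1·m_2 = 6(Δ_1 - Δ_0) = 42
  1·m_1 + 4·m_2 + 1·m_3 = 6(Δ_2 - Δ_1) = -102
Clamped end conditions give two more equations: 2h_0·m_0 + h_0·m_1 = 6(Δ_0 - g'(-1)) = -12 and h_2·m_2 + 2h_2·m_3 = 6(g'(2) - Δ_2) = 90.
Forward elimination and back-substitution give m_0 = -20, m_1 = 28, m_2 = -50, m_3 = 70.
On [-1, 0], g(x) = 5 + 0·(x + 1) - 10·(x + 1)² + 8·(x + 1)³.
With (x + 1) = 1/4: g(-3/4) = 9/2.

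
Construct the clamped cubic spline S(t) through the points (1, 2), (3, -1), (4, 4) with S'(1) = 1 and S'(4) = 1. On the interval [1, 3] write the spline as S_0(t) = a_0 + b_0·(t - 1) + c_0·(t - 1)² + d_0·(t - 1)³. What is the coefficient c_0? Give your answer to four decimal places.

Let m_i = S''(x_i). Step sizes h_i = 2, 1; slopes of the chords Δ_i = (y_(i+1) - y_i)/h_i = -3/2, 5.
  2·m_0 + 6·m_1 + 1·m_2 = 6(Δ_1 - Δ_0) = 39
Clamped end conditions give two more equations: 2h_0·m_0 + h_0·m_1 = 6(Δ_0 - S'(1)) = -15 and h_1·m_1 + 2h_1·m_2 = 6(S'(4) - Δ_1) = -24.
Forward elimination and back-substitution give m_0 = -41/4, m_1 = 13, m_2 = -37/2.
On [1, 3], with S_0(t) = a_0 + b_0·(t - 1) + c_0·(t - 1)² + d_0·(t - 1)³: c_0 = m_0/2 = -41/8, d_0 = (m_1 - m_0)/(6h_0) = 31/16, b_0 = Δ_0 - h_0(2m_0 + m_1)/6 = 1.

-5.1250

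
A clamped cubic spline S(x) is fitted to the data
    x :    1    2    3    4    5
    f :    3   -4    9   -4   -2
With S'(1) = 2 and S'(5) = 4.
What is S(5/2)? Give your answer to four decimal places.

2.7656

Let M_i = S''(x_i). Step sizes h_i = 1, 1, 1, 1; slopes of the chords Δ_i = (y_(i+1) - y_i)/h_i = -7, 13, -13, 2.
  1·M_0 + 4·M_1 + 1·M_2 = 6(Δ_1 - Δ_0) = 120
  1·M_1 + 4·M_2 + 1·M_3 = 6(Δ_2 - Δ_1) = -156
  1·M_2 + 4·M_3 + 1·M_4 = 6(Δ_3 - Δ_2) = 90
Clamped end conditions give two more equations: 2h_0·M_0 + h_0·M_1 = 6(Δ_0 - S'(1)) = -54 and h_3·M_3 + 2h_3·M_4 = 6(S'(5) - Δ_3) = 12.
Solving: M_0 = -229/4, M_1 = 121/2, M_2 = -259/4, M_3 = 85/2, M_4 = -61/4.
On [2, 3], S(x) = -4 + 29/8·(x - 2) + 121/4·(x - 2)² - 167/8·(x - 2)³.
With (x - 2) = 1/2: S(5/2) = 177/64.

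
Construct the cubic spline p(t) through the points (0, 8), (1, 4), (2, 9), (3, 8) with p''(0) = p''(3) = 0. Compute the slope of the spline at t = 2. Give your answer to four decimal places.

3.4000

Write σ_i for p''(x_i). With h_i = 1, 1, 1 and divided differences Δ_i = -4, 5, -1, the continuity of p' gives the tridiagonal system
  1·σ_0 + 4·σ_1 + 1·σ_2 = 6(Δ_1 - Δ_0) = 54
  1·σ_1 + 4·σ_2 + 1·σ_3 = 6(Δ_2 - Δ_1) = -36
Natural end conditions: σ_0 = σ_3 = 0.
Hence σ_0 = 0, σ_1 = 84/5, σ_2 = -66/5, σ_3 = 0.
On [2, 3], p'(t) = b_2 + 2c_2·(t - 2) + 3d_2·(t - 2)² with b_2 = Δ_2 - h_2(2σ_2 + σ_3)/6 = 17/5, c_2 = σ_2/2 = -33/5, d_2 = (σ_3 - σ_2)/(6h_2) = 11/5. So p'(2) = 17/5.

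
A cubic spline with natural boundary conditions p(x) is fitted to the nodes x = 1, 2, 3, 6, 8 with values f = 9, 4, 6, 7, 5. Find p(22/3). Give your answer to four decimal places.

5.6681

Let M_i = p''(x_i). Step sizes h_i = 1, 1, 3, 2; slopes of the chords Δ_i = (y_(i+1) - y_i)/h_i = -5, 2, 1/3, -1.
  1·M_0 + 4·M_1 + 1·M_2 = 6(Δ_1 - Δ_0) = 42
  1·M_1 + 8·M_2 + 3·M_3 = 6(Δ_2 - Δ_1) = -10
  3·M_2 + 10·M_3 + 2·M_4 = 6(Δ_3 - Δ_2) = -8
Natural end conditions: M_0 = M_4 = 0.
Solving: M_0 = 0, M_1 = 1529/137, M_2 = -362/137, M_3 = -1/137, M_4 = 0.
On [6, 8], p(x) = 7 - 409/411·(x - 6) - 1/274·(x - 6)² + 1/1644·(x - 6)³.
With (x - 6) = 4/3: p(22/3) = 62899/11097.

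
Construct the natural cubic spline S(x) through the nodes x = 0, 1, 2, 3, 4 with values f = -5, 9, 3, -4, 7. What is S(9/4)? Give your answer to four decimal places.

Put M_i = S'' at the i-th knot. Here h = (1, 1, 1, 1) and Δ = (14, -6, -7, 11), so the interior equations h_(i-1)·M_(i-1) + 2(h_(i-1)+h_i)·M_i + h_i·M_(i+1) = 6(Δ_i − Δ_(i-1)) read
  1·M_0 + 4·M_1 + 1·M_2 = 6(Δ_1 - Δ_0) = -120
  1·M_1 + 4·M_2 + 1·M_3 = 6(Δ_2 - Δ_1) = -6
  1·M_2 + 4·M_3 + 1·M_4 = 6(Δ_3 - Δ_2) = 108
Natural end conditions: M_0 = M_4 = 0.
Hence M_0 = 0, M_1 = -417/14, M_2 = -6/7, M_3 = 381/14, M_4 = 0.
On [2, 3], S(x) = 3 - 45/4·(x - 2) - 3/7·(x - 2)² + 131/28·(x - 2)³.
With (x - 2) = 1/4: S(9/4) = 419/1792.

0.2338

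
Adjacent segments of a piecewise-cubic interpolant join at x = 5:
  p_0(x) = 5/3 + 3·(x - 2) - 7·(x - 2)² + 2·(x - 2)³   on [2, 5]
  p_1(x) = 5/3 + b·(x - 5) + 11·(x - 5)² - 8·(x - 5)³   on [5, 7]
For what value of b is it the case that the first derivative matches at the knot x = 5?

15

p_0'(x) = 3 - 14·(x - 2) + 6·(x - 2)², so p_0'(5) = 15. On the right, p_1'(5) = b, so b = 15.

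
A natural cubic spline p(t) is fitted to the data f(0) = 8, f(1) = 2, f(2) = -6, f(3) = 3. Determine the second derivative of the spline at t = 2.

Put m_i = p'' at the i-th knot. Here h = (1, 1, 1) and Δ = (-6, -8, 9), so the interior equations h_(i-1)·m_(i-1) + 2(h_(i-1)+h_i)·m_i + h_i·m_(i+1) = 6(Δ_i − Δ_(i-1)) read
  1·m_0 + 4·m_1 + 1·m_2 = 6(Δ_1 - Δ_0) = -12
  1·m_1 + 4·m_2 + 1·m_3 = 6(Δ_2 - Δ_1) = 102
Natural end conditions: m_0 = m_3 = 0.
Forward elimination and back-substitution give m_0 = 0, m_1 = -10, m_2 = 28, m_3 = 0.

28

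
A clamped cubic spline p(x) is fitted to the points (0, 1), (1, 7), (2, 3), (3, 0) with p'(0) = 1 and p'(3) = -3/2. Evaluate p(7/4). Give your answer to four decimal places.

4.5266

Write M_i for p''(x_i). With h_i = 1, 1, 1 and divided differences Δ_i = 6, -4, -3, the continuity of p' gives the tridiagonal system
  1·M_0 + 4·M_1 + 1·M_2 = 6(Δ_1 - Δ_0) = -60
  1·M_1 + 4·M_2 + 1·M_3 = 6(Δ_2 - Δ_1) = 6
Clamped end conditions give two more equations: 2h_0·M_0 + h_0·M_1 = 6(Δ_0 - p'(0)) = 30 and h_2·M_2 + 2h_2·M_3 = 6(p'(3) - Δ_2) = 9.
Solving: M_0 = 401/15, M_1 = -352/15, M_2 = 107/15, M_3 = 14/15.
On [1, 2], p(x) = 7 + 79/30·(x - 1) - 176/15·(x - 1)² + 51/10·(x - 1)³.
With (x - 1) = 3/4: p(7/4) = 2897/640.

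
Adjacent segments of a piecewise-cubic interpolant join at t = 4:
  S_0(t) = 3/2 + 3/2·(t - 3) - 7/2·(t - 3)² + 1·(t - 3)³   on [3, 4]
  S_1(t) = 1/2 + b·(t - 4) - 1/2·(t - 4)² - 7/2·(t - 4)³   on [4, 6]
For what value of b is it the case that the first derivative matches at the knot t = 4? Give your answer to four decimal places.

S_0'(t) = 3/2 - 7·(t - 3) + 3·(t - 3)², so S_0'(4) = -5/2. On the right, S_1'(4) = b, so b = -5/2.

-2.5000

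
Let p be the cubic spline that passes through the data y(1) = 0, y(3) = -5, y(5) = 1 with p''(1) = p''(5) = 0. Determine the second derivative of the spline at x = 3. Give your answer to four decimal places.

With σ_i denoting the second derivative at x_i, h_i = 2, 2, and Δ_i = (y_(i+1) − y_i)/h_i = -5/2, 3:
  2·σ_0 + 8·σ_1 + 2·σ_2 = 6(Δ_1 - Δ_0) = 33
Natural end conditions: σ_0 = σ_2 = 0.
Solving: σ_0 = 0, σ_1 = 33/8, σ_2 = 0.

4.1250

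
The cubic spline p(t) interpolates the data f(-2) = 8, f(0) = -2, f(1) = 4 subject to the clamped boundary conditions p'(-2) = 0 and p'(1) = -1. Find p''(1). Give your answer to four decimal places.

With M_i denoting the second derivative at x_i, h_i = 2, 1, and Δ_i = (y_(i+1) − y_i)/h_i = -5, 6:
  2·M_0 + 6·M_1 + 1·M_2 = 6(Δ_1 - Δ_0) = 66
Clamped end conditions give two more equations: 2h_0·M_0 + h_0·M_1 = 6(Δ_0 - p'(-2)) = -30 and h_1·M_1 + 2h_1·M_2 = 6(p'(1) - Δ_1) = -42.
Forward elimination and back-substitution give M_0 = -113/6, M_1 = 68/3, M_2 = -97/3.

-32.3333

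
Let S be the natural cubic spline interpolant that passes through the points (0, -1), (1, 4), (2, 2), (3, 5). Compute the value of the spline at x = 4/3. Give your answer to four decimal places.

3.6148

Let m_i = S''(x_i). Step sizes h_i = 1, 1, 1; slopes of the chords Δ_i = (y_(i+1) - y_i)/h_i = 5, -2, 3.
  1·m_0 + 4·m_1 + 1·m_2 = 6(Δ_1 - Δ_0) = -42
  1·m_1 + 4·m_2 + 1·m_3 = 6(Δ_2 - Δ_1) = 30
Natural end conditions: m_0 = m_3 = 0.
Forward elimination and back-substitution give m_0 = 0, m_1 = -66/5, m_2 = 54/5, m_3 = 0.
On [1, 2], S(x) = 4 + 3/5·(x - 1) - 33/5·(x - 1)² + 4·(x - 1)³.
With (x - 1) = 1/3: S(4/3) = 488/135.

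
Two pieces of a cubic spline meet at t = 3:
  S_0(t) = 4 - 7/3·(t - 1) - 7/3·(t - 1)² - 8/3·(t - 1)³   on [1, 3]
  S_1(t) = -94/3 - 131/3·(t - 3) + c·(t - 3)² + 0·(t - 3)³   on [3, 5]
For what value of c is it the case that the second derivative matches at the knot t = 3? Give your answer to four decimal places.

-18.3333

S_0''(t) = -14/3 - 16·(t - 1), so S_0''(3) = -110/3. On the right, S_1''(3) = 2c, so c = -55/3.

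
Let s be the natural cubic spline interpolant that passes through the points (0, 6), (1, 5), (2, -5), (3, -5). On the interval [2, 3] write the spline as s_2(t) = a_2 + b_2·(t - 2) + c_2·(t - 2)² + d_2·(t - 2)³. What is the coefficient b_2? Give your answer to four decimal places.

With m_i denoting the second derivative at x_i, h_i = 1, 1, 1, and Δ_i = (y_(i+1) − y_i)/h_i = -1, -10, 0:
  1·m_0 + 4·m_1 + 1·m_2 = 6(Δ_1 - Δ_0) = -54
  1·m_1 + 4·m_2 + 1·m_3 = 6(Δ_2 - Δ_1) = 60
Natural end conditions: m_0 = m_3 = 0.
Hence m_0 = 0, m_1 = -92/5, m_2 = 98/5, m_3 = 0.
On [2, 3], with s_2(t) = a_2 + b_2·(t - 2) + c_2·(t - 2)² + d_2·(t - 2)³: c_2 = m_2/2 = 49/5, d_2 = (m_3 - m_2)/(6h_2) = -49/15, b_2 = Δ_2 - h_2(2m_2 + m_3)/6 = -98/15.

-6.5333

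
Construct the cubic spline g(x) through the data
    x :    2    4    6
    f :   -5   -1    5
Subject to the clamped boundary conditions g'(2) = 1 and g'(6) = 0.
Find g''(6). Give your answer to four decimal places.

Write σ_i for g''(x_i). With h_i = 2, 2 and divided differences Δ_i = 2, 3, the continuity of g' gives the tridiagonal system
  2·σ_0 + 8·σ_1 + 2·σ_2 = 6(Δ_1 - Δ_0) = 6
Clamped end conditions give two more equations: 2h_0·σ_0 + h_0·σ_1 = 6(Δ_0 - g'(2)) = 6 and h_1·σ_1 + 2h_1·σ_2 = 6(g'(6) - Δ_1) = -18.
Solving the tridiagonal system: σ_0 = 1/2, σ_1 = 2, σ_2 = -11/2.

-5.5000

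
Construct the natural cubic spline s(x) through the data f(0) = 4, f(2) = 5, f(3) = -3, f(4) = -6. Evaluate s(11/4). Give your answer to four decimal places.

-1.1518

Write M_i for s''(x_i). With h_i = 2, 1, 1 and divided differences Δ_i = 1/2, -8, -3, the continuity of s' gives the tridiagonal system
  2·M_0 + 6·M_1 + 1·M_2 = 6(Δ_1 - Δ_0) = -51
  1·M_1 + 4·M_2 + 1·M_3 = 6(Δ_2 - Δ_1) = 30
Natural end conditions: M_0 = M_3 = 0.
Solving the tridiagonal system: M_0 = 0, M_1 = -234/23, M_2 = 231/23, M_3 = 0.
On [2, 3], s(x) = 5 - 289/46·(x - 2) - 117/23·(x - 2)² + 155/46·(x - 2)³.
With (x - 2) = 3/4: s(11/4) = -3391/2944.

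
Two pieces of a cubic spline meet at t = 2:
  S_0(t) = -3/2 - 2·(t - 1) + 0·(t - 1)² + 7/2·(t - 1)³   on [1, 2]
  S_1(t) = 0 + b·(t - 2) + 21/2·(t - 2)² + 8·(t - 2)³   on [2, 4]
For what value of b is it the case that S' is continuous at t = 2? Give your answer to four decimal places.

S_0'(t) = -2 + 0·(t - 1) + 21/2·(t - 1)², so S_0'(2) = 17/2. On the right, S_1'(2) = b, so b = 17/2.

8.5000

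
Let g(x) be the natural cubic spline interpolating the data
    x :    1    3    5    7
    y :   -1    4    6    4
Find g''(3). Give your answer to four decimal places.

-0.8000

Put M_i = g'' at the i-th knot. Here h = (2, 2, 2) and Δ = (5/2, 1, -1), so the interior equations h_(i-1)·M_(i-1) + 2(h_(i-1)+h_i)·M_i + h_i·M_(i+1) = 6(Δ_i − Δ_(i-1)) read
  2·M_0 + 8·M_1 + 2·M_2 = 6(Δ_1 - Δ_0) = -9
  2·M_1 + 8·M_2 + 2·M_3 = 6(Δ_2 - Δ_1) = -12
Natural end conditions: M_0 = M_3 = 0.
Hence M_0 = 0, M_1 = -4/5, M_2 = -13/10, M_3 = 0.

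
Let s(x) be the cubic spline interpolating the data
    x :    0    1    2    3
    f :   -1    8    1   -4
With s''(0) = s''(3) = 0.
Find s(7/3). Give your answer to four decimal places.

Put m_i = s'' at the i-th knot. Here h = (1, 1, 1) and Δ = (9, -7, -5), so the interior equations h_(i-1)·m_(i-1) + 2(h_(i-1)+h_i)·m_i + h_i·m_(i+1) = 6(Δ_i − Δ_(i-1)) read
  1·m_0 + 4·m_1 + 1·m_2 = 6(Δ_1 - Δ_0) = -96
  1·m_1 + 4·m_2 + 1·m_3 = 6(Δ_2 - Δ_1) = 12
Natural end conditions: m_0 = m_3 = 0.
Forward elimination and back-substitution give m_0 = 0, m_1 = -132/5, m_2 = 48/5, m_3 = 0.
On [2, 3], s(x) = 1 - 41/5·(x - 2) + 24/5·(x - 2)² - 8/5·(x - 2)³.
With (x - 2) = 1/3: s(7/3) = -34/27.

-1.2593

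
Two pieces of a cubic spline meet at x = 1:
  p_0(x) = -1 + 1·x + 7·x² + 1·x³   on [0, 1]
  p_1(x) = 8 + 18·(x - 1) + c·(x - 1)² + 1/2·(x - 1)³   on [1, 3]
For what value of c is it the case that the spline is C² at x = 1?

p_0''(x) = 14 + 6·x, so p_0''(1) = 20. On the right, p_1''(1) = 2c, so c = 10.

10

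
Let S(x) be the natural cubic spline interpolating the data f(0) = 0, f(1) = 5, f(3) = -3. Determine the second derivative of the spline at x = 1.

-9

Write M_i for S''(x_i). With h_i = 1, 2 and divided differences Δ_i = 5, -4, the continuity of S' gives the tridiagonal system
  1·M_0 + 6·M_1 + 2·M_2 = 6(Δ_1 - Δ_0) = -54
Natural end conditions: M_0 = M_2 = 0.
Solving the tridiagonal system: M_0 = 0, M_1 = -9, M_2 = 0.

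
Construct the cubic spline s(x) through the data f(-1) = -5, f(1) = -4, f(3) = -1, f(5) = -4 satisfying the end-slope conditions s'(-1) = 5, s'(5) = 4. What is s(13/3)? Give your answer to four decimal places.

-4.5753

With σ_i denoting the second derivative at x_i, h_i = 2, 2, 2, and Δ_i = (y_(i+1) − y_i)/h_i = 1/2, 3/2, -3/2:
  2·σ_0 + 8·σ_1 + 2·σ_2 = 6(Δ_1 - Δ_0) = 6
  2·σ_1 + 8·σ_2 + 2·σ_3 = 6(Δ_2 - Δ_1) = -18
Clamped end conditions give two more equations: 2h_0·σ_0 + h_0·σ_1 = 6(Δ_0 - s'(-1)) = -27 and h_2·σ_2 + 2h_2·σ_3 = 6(s'(5) - Δ_2) = 33.
Forward elimination and back-substitution give σ_0 = -271/30, σ_1 = 137/30, σ_2 = -187/30, σ_3 = 341/30.
On [3, 5], s(x) = -1 - 17/15·(x - 3) - 187/60·(x - 3)² + 22/15·(x - 3)³.
With (x - 3) = 4/3: s(13/3) = -1853/405.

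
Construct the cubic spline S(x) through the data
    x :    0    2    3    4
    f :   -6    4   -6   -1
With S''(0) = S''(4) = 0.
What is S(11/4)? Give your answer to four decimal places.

-4.2337

Write M_i for S''(x_i). With h_i = 2, 1, 1 and divided differences Δ_i = 5, -10, 5, the continuity of S' gives the tridiagonal system
  2·M_0 + 6·M_1 + 1·M_2 = 6(Δ_1 - Δ_0) = -90
  1·M_1 + 4·M_2 + 1·M_3 = 6(Δ_2 - Δ_1) = 90
Natural end conditions: M_0 = M_3 = 0.
Hence M_0 = 0, M_1 = -450/23, M_2 = 630/23, M_3 = 0.
On [2, 3], S(x) = 4 - 185/23·(x - 2) - 225/23·(x - 2)² + 180/23·(x - 2)³.
With (x - 2) = 3/4: S(11/4) = -779/184.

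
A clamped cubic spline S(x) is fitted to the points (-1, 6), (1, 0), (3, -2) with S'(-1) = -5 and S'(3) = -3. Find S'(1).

With σ_i denoting the second derivative at x_i, h_i = 2, 2, and Δ_i = (y_(i+1) − y_i)/h_i = -3, -1:
  2·σ_0 + 8·σ_1 + 2·σ_2 = 6(Δ_1 - Δ_0) = 12
Clamped end conditions give two more equations: 2h_0·σ_0 + h_0·σ_1 = 6(Δ_0 - S'(-1)) = 12 and h_1·σ_1 + 2h_1·σ_2 = 6(S'(3) - Δ_1) = -12.
Solving: σ_0 = 2, σ_1 = 2, σ_2 = -4.
On [1, 3], S'(x) = b_1 + 2c_1·(x - 1) + 3d_1·(x - 1)² with b_1 = Δ_1 - h_1(2σ_1 + σ_2)/6 = -1, c_1 = σ_1/2 = 1, d_1 = (σ_2 - σ_1)/(6h_1) = -1/2. So S'(1) = -1.

-1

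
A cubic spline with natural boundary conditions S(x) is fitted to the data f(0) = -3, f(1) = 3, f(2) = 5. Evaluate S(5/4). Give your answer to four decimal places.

Write M_i for S''(x_i). With h_i = 1, 1 and divided differences Δ_i = 6, 2, the continuity of S' gives the tridiagonal system
  1·M_0 + 4·M_1 + 1·M_2 = 6(Δ_1 - Δ_0) = -24
Natural end conditions: M_0 = M_2 = 0.
Hence M_0 = 0, M_1 = -6, M_2 = 0.
On [1, 2], S(x) = 3 + 4·(x - 1) - 3·(x - 1)² + 1·(x - 1)³.
With (x - 1) = 1/4: S(5/4) = 245/64.

3.8281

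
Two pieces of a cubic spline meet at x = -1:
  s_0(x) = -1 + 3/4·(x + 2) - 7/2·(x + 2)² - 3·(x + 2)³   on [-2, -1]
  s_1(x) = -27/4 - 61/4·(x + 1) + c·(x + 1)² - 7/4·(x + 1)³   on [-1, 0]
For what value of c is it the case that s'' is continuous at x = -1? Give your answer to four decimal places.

s_0''(x) = -7 - 18·(x + 2), so s_0''(-1) = -25. On the right, s_1''(-1) = 2c, so c = -25/2.

-12.5000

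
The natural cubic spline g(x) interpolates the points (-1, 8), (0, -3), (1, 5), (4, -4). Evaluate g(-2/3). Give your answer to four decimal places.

2.7754

Put M_i = g'' at the i-th knot. Here h = (1, 1, 3) and Δ = (-11, 8, -3), so the interior equations h_(i-1)·M_(i-1) + 2(h_(i-1)+h_i)·M_i + h_i·M_(i+1) = 6(Δ_i − Δ_(i-1)) read
  1·M_0 + 4·M_1 + 1·M_2 = 6(Δ_1 - Δ_0) = 114
  1·M_1 + 8·M_2 + 3·M_3 = 6(Δ_2 - Δ_1) = -66
Natural end conditions: M_0 = M_3 = 0.
Solving: M_0 = 0, M_1 = 978/31, M_2 = -378/31, M_3 = 0.
On [-1, 0], g(x) = 8 - 504/31·(x + 1) + 0·(x + 1)² + 163/31·(x + 1)³.
With (x + 1) = 1/3: g(-2/3) = 2323/837.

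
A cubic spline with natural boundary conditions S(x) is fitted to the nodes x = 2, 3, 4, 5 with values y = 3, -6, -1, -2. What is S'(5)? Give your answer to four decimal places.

With M_i denoting the second derivative at x_i, h_i = 1, 1, 1, and Δ_i = (y_(i+1) − y_i)/h_i = -9, 5, -1:
  1·M_0 + 4·M_1 + 1·M_2 = 6(Δ_1 - Δ_0) = 84
  1·M_1 + 4·M_2 + 1·M_3 = 6(Δ_2 - Δ_1) = -36
Natural end conditions: M_0 = M_3 = 0.
Hence M_0 = 0, M_1 = 124/5, M_2 = -76/5, M_3 = 0.
On [4, 5], S'(x) = b_2 + 2c_2·(x - 4) + 3d_2·(x - 4)² with b_2 = Δ_2 - h_2(2M_2 + M_3)/6 = 61/15, c_2 = M_2/2 = -38/5, d_2 = (M_3 - M_2)/(6h_2) = 38/15. So S'(5) = -53/15.

-3.5333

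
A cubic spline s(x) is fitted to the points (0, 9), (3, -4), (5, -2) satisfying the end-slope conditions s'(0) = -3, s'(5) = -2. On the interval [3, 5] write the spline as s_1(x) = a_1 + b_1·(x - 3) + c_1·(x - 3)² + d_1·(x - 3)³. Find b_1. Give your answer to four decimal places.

-0.5000

With M_i denoting the second derivative at x_i, h_i = 3, 2, and Δ_i = (y_(i+1) − y_i)/h_i = -13/3, 1:
  3·M_0 + 10·M_1 + 2·M_2 = 6(Δ_1 - Δ_0) = 32
Clamped end conditions give two more equations: 2h_0·M_0 + h_0·M_1 = 6(Δ_0 - s'(0)) = -8 and h_1·M_1 + 2h_1·M_2 = 6(s'(5) - Δ_1) = -18.
Solving: M_0 = -13/3, M_1 = 6, M_2 = -15/2.
On [3, 5], with s_1(x) = a_1 + b_1·(x - 3) + c_1·(x - 3)² + d_1·(x - 3)³: c_1 = M_1/2 = 3, d_1 = (M_2 - M_1)/(6h_1) = -9/8, b_1 = Δ_1 - h_1(2M_1 + M_2)/6 = -1/2.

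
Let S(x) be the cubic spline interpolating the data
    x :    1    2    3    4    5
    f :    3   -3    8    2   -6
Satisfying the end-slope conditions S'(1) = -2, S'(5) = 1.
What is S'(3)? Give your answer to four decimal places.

6.1429

Write m_i for S''(x_i). With h_i = 1, 1, 1, 1 and divided differences Δ_i = -6, 11, -6, -8, the continuity of S' gives the tridiagonal system
  1·m_0 + 4·m_1 + 1·m_2 = 6(Δ_1 - Δ_0) = 102
  1·m_1 + 4·m_2 + 1·m_3 = 6(Δ_2 - Δ_1) = -102
  1·m_2 + 4·m_3 + 1·m_4 = 6(Δ_3 - Δ_2) = -12
Clamped end conditions give two more equations: 2h_0·m_0 + h_0·m_1 = 6(Δ_0 - S'(1)) = -24 and h_3·m_3 + 2h_3·m_4 = 6(S'(5) - Δ_3) = 54.
Hence m_0 = -234/7, m_1 = 300/7, m_2 = -36, m_3 = -6/7, m_4 = 192/7.
On [3, 4], S'(x) = b_2 + 2c_2·(x - 3) + 3d_2·(x - 3)² with b_2 = Δ_2 - h_2(2m_2 + m_3)/6 = 43/7, c_2 = m_2/2 = -18, d_2 = (m_3 - m_2)/(6h_2) = 41/7. So S'(3) = 43/7.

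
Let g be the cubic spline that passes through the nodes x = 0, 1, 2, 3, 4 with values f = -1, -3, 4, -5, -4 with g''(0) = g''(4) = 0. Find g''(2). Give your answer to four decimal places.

-35.5714

With M_i denoting the second derivative at x_i, h_i = 1, 1, 1, 1, and Δ_i = (y_(i+1) − y_i)/h_i = -2, 7, -9, 1:
  1·M_0 + 4·M_1 + 1·M_2 = 6(Δ_1 - Δ_0) = 54
  1·M_1 + 4·M_2 + 1·M_3 = 6(Δ_2 - Δ_1) = -96
  1·M_2 + 4·M_3 + 1·M_4 = 6(Δ_3 - Δ_2) = 60
Natural end conditions: M_0 = M_4 = 0.
Solving the tridiagonal system: M_0 = 0, M_1 = 627/28, M_2 = -249/7, M_3 = 669/28, M_4 = 0.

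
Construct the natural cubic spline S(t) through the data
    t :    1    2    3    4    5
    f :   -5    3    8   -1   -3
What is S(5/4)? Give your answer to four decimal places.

Write m_i for S''(x_i). With h_i = 1, 1, 1, 1 and divided differences Δ_i = 8, 5, -9, -2, the continuity of S' gives the tridiagonal system
  1·m_0 + 4·m_1 + 1·m_2 = 6(Δ_1 - Δ_0) = -18
  1·m_1 + 4·m_2 + 1·m_3 = 6(Δ_2 - Δ_1) = -84
  1·m_2 + 4·m_3 + 1·m_4 = 6(Δ_3 - Δ_2) = 42
Natural end conditions: m_0 = m_4 = 0.
Hence m_0 = 0, m_1 = 27/14, m_2 = -180/7, m_3 = 237/14, m_4 = 0.
On [1, 2], S(t) = -5 + 215/28·(t - 1) + 0·(t - 1)² + 9/28·(t - 1)³.
With (t - 1) = 1/4: S(5/4) = -5511/1792.

-3.0753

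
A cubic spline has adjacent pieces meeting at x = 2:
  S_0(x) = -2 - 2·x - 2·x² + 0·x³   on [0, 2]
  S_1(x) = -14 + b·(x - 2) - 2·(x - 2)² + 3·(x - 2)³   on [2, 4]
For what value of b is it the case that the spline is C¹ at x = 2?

S_0'(x) = -2 - 4·x + 0·x², so S_0'(2) = -10. On the right, S_1'(2) = b, so b = -10.

-10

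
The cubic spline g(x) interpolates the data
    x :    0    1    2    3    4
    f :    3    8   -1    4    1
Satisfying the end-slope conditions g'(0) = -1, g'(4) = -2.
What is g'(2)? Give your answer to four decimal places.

With M_i denoting the second derivative at x_i, h_i = 1, 1, 1, 1, and Δ_i = (y_(i+1) − y_i)/h_i = 5, -9, 5, -3:
  1·M_0 + 4·M_1 + 1·M_2 = 6(Δ_1 - Δ_0) = -84
  1·M_1 + 4·M_2 + 1·M_3 = 6(Δ_2 - Δ_1) = 84
  1·M_2 + 4·M_3 + 1·M_4 = 6(Δ_3 - Δ_2) = -48
Clamped end conditions give two more equations: 2h_0·M_0 + h_0·M_1 = 6(Δ_0 - g'(0)) = 36 and h_3·M_3 + 2h_3·M_4 = 6(g'(4) - Δ_3) = 6.
Solving the tridiagonal system: M_0 = 1061/28, M_1 = -557/14, M_2 = 149/4, M_3 = -353/14, M_4 = 437/28.
On [2, 3], g'(x) = b_2 + 2c_2·(x - 2) + 3d_2·(x - 2)² with b_2 = Δ_2 - h_2(2M_2 + M_3)/6 = -45/14, c_2 = M_2/2 = 149/8, d_2 = (M_3 - M_2)/(6h_2) = -583/56. So g'(2) = -45/14.

-3.2143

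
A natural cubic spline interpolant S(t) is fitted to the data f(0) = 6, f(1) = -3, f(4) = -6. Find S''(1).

Write M_i for S''(x_i). With h_i = 1, 3 and divided differences Δ_i = -9, -1, the continuity of S' gives the tridiagonal system
  1·M_0 + 8·M_1 + 3·M_2 = 6(Δ_1 - Δ_0) = 48
Natural end conditions: M_0 = M_2 = 0.
Solving the tridiagonal system: M_0 = 0, M_1 = 6, M_2 = 0.

6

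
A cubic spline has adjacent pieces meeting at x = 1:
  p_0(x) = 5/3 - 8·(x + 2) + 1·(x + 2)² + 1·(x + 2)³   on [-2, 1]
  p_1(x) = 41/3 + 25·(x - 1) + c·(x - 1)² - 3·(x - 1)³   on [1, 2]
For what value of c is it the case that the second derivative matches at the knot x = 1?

p_0''(x) = 2 + 6·(x + 2), so p_0''(1) = 20. On the right, p_1''(1) = 2c, so c = 10.

10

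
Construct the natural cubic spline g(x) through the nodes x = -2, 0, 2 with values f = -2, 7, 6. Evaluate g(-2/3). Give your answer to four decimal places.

With m_i denoting the second derivative at x_i, h_i = 2, 2, and Δ_i = (y_(i+1) − y_i)/h_i = 9/2, -1/2:
  2·m_0 + 8·m_1 + 2·m_2 = 6(Δ_1 - Δ_0) = -30
Natural end conditions: m_0 = m_2 = 0.
Forward elimination and back-substitution give m_0 = 0, m_1 = -15/4, m_2 = 0.
On [-2, 0], g(x) = -2 + 23/4·(x + 2) + 0·(x + 2)² - 5/16·(x + 2)³.
With (x + 2) = 4/3: g(-2/3) = 133/27.

4.9259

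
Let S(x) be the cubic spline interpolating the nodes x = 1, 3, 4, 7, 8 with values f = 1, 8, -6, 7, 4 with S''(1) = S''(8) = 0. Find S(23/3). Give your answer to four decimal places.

Put M_i = S'' at the i-th knot. Here h = (2, 1, 3, 1) and Δ = (7/2, -14, 13/3, -3), so the interior equations h_(i-1)·M_(i-1) + 2(h_(i-1)+h_i)·M_i + h_i·M_(i+1) = 6(Δ_i − Δ_(i-1)) read
  2·M_0 + 6·M_1 + 1·M_2 = 6(Δ_1 - Δ_0) = -105
  1·M_1 + 8·M_2 + 3·M_3 = 6(Δ_2 - Δ_1) = 110
  3·M_2 + 8·M_3 + 1·M_4 = 6(Δ_3 - Δ_2) = -44
Natural end conditions: M_0 = M_4 = 0.
Hence M_0 = 0, M_1 = -6787/322, M_2 = 3456/161, M_3 = -4363/322, M_4 = 0.
On [7, 8], S(x) = 7 + 1465/966·(x - 7) - 4363/644·(x - 7)² + 4363/1932·(x - 7)³.
With (x - 7) = 2/3: S(23/3) = 73931/13041.

5.6691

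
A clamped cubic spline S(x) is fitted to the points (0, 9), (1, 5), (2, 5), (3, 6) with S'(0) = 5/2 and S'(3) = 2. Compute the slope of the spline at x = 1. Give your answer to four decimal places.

-3.9333

Put m_i = S'' at the i-th knot. Here h = (1, 1, 1) and Δ = (-4, 0, 1), so the interior equations h_(i-1)·m_(i-1) + 2(h_(i-1)+h_i)·m_i + h_i·m_(i+1) = 6(Δ_i − Δ_(i-1)) read
  1·m_0 + 4·m_1 + 1·m_2 = 6(Δ_1 - Δ_0) = 24
  1·m_1 + 4·m_2 + 1·m_3 = 6(Δ_2 - Δ_1) = 6
Clamped end conditions give two more equations: 2h_0·m_0 + h_0·m_1 = 6(Δ_0 - S'(0)) = -39 and h_2·m_2 + 2h_2·m_3 = 6(S'(3) - Δ_2) = 6.
Forward elimination and back-substitution give m_0 = -392/15, m_1 = 199/15, m_2 = -44/15, m_3 = 67/15.
On [1, 2], S'(x) = b_1 + 2c_1·(x - 1) + 3d_1·(x - 1)² with b_1 = Δ_1 - h_1(2m_1 + m_2)/6 = -59/15, c_1 = m_1/2 = 199/30, d_1 = (m_2 - m_1)/(6h_1) = -27/10. So S'(1) = -59/15.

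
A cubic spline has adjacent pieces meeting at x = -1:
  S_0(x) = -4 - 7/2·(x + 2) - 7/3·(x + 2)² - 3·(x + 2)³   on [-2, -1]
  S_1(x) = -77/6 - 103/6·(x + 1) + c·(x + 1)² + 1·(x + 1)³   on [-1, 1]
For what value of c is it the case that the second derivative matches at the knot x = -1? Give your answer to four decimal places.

S_0''(x) = -14/3 - 18·(x + 2), so S_0''(-1) = -68/3. On the right, S_1''(-1) = 2c, so c = -34/3.

-11.3333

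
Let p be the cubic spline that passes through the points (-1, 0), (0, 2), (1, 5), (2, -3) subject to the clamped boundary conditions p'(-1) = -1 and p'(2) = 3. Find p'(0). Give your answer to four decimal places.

Let M_i = p''(x_i). Step sizes h_i = 1, 1, 1; slopes of the chords Δ_i = (y_(i+1) - y_i)/h_i = 2, 3, -8.
  1·M_0 + 4·M_1 + 1·M_2 = 6(Δ_1 - Δ_0) = 6
  1·M_1 + 4·M_2 + 1·M_3 = 6(Δ_2 - Δ_1) = -66
Clamped end conditions give two more equations: 2h_0·M_0 + h_0·M_1 = 6(Δ_0 - p'(-1)) = 18 and h_2·M_2 + 2h_2·M_3 = 6(p'(2) - Δ_2) = 66.
Solving: M_0 = 76/15, M_1 = 118/15, M_2 = -458/15, M_3 = 724/15.
On [0, 1], p'(x) = b_1 + 2c_1·x + 3d_1·x² with b_1 = Δ_1 - h_1(2M_1 + M_2)/6 = 82/15, c_1 = M_1/2 = 59/15, d_1 = (M_2 - M_1)/(6h_1) = -32/5. So p'(0) = 82/15.

5.4667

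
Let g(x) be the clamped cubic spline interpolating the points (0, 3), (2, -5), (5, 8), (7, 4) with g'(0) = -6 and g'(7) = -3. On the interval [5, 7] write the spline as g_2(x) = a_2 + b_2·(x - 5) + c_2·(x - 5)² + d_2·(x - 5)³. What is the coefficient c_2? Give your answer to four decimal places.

-3.1042

Put σ_i = g'' at the i-th knot. Here h = (2, 3, 2) and Δ = (-4, 13/3, -2), so the interior equations h_(i-1)·σ_(i-1) + 2(h_(i-1)+h_i)·σ_i + h_i·σ_(i+1) = 6(Δ_i − Δ_(i-1)) read
  2·σ_0 + 10·σ_1 + 3·σ_2 = 6(Δ_1 - Δ_0) = 50
  3·σ_1 + 10·σ_2 + 2·σ_3 = 6(Δ_2 - Δ_1) = -38
Clamped end conditions give two more equations: 2h_0·σ_0 + h_0·σ_1 = 6(Δ_0 - g'(0)) = 12 and h_2·σ_2 + 2h_2·σ_3 = 6(g'(7) - Δ_2) = -6.
Solving: σ_0 = -23/48, σ_1 = 167/24, σ_2 = -149/24, σ_3 = 77/48.
On [5, 7], with g_2(x) = a_2 + b_2·(x - 5) + c_2·(x - 5)² + d_2·(x - 5)³: c_2 = σ_2/2 = -149/48, d_2 = (σ_3 - σ_2)/(6h_2) = 125/192, b_2 = Δ_2 - h_2(2σ_2 + σ_3)/6 = 77/48.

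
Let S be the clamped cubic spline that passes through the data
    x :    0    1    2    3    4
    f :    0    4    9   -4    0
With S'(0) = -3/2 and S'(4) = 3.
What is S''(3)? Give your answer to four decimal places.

41.2500

Put M_i = S'' at the i-th knot. Here h = (1, 1, 1, 1) and Δ = (4, 5, -13, 4), so the interior equations h_(i-1)·M_(i-1) + 2(h_(i-1)+h_i)·M_i + h_i·M_(i+1) = 6(Δ_i − Δ_(i-1)) read
  1·M_0 + 4·M_1 + 1·M_2 = 6(Δ_1 - Δ_0) = 6
  1·M_1 + 4·M_2 + 1·M_3 = 6(Δ_2 - Δ_1) = -108
  1·M_2 + 4·M_3 + 1·M_4 = 6(Δ_3 - Δ_2) = 102
Clamped end conditions give two more equations: 2h_0·M_0 + h_0·M_1 = 6(Δ_0 - S'(0)) = 33 and h_3·M_3 + 2h_3·M_4 = 6(S'(4) - Δ_3) = -6.
Solving the tridiagonal system: M_0 = 99/8, M_1 = 33/4, M_2 = -315/8, M_3 = 165/4, M_4 = -189/8.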